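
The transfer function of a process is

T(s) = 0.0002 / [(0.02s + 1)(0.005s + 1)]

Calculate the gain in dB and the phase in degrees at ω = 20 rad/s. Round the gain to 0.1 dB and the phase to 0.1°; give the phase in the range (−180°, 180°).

At ω = 20 rad/s:
pole (1 + j20·0.02) = 1 + j0.4 → |·| ≈ 1.077, ∠ ≈ 21.80°
pole (1 + j20·0.005) = 1 + j0.1 → |·| ≈ 1.005, ∠ ≈ 5.71°
|T| = 0.0002 · 1 / (1.077 · 1.005) ≈ 0.00018478
Gain = 20 log₁₀(0.00018478) ≈ -74.67 dB
∠T = (0°) − (21.80° + 5.71°) = -27.51°

-74.7 dB, -27.5°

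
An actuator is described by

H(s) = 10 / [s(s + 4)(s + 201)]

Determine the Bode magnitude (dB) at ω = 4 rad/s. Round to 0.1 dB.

-53.2 dB

At s = jω = j4:
pole (s+4): 4 + j4 → |·| = √(4²+4²) = √32 ≈ 5.6569, ∠ = arctan(4/4) ≈ 45.00°
pole (s+201): 201 + j4 → |·| = √(201²+4²) = √40417 ≈ 201.04, ∠ = arctan(4/201) ≈ 1.14°
pole at origin: |s| = 4, ∠ = 90.00° (in denominator)
|H| = 10 / 4549.1 ≈ 0.0021982
Gain = 20 log₁₀(0.0021982) ≈ -53.16 dB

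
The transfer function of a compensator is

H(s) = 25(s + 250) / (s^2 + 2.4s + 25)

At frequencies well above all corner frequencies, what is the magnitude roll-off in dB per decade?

Each pole contributes −20 dB/decade at high frequency; each zero contributes +20 dB/decade.
Net: 1 zero(s) − 2 pole(s) → -20 dB/decade.

-20 dB/decade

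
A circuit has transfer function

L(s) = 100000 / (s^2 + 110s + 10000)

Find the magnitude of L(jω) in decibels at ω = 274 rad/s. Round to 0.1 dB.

At s = jω = j274:
quadratic: (j274)² + 110·j274 + 10000 = -65076 + j30140 → |·| ≈ 71717, ∠ ≈ 155.15°
|L| = 100000 / 71717 ≈ 1.3944
Gain = 20 log₁₀(1.3944) ≈ 2.89 dB

2.9 dB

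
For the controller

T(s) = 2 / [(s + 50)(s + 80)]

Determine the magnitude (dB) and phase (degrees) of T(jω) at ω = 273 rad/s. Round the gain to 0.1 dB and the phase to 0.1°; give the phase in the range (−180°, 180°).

At s = jω = j273:
pole (s+50): 50 + j273 → |·| = √(50²+273²) = √77029 ≈ 277.54, ∠ = arctan(273/50) ≈ 79.62°
pole (s+80): 80 + j273 → |·| = √(80²+273²) = √80929 ≈ 284.48, ∠ = arctan(273/80) ≈ 73.67°
|T| = 2 / 78955 ≈ 2.5331e-05
Gain = 20 log₁₀(2.5331e-05) ≈ -91.93 dB
∠T = 0.00° − 153.29° = -153.29°

-91.9 dB, -153.3°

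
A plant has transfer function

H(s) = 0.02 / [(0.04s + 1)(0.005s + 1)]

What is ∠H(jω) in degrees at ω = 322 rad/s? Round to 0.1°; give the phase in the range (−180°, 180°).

At ω = 322 rad/s:
pole (1 + j322·0.04) = 1 + j12.88 → |·| ≈ 12.919, ∠ ≈ 85.56°
pole (1 + j322·0.005) = 1 + j1.61 → |·| ≈ 1.8953, ∠ ≈ 58.15°
∠H = (0°) − (85.56° + 58.15°) = -143.71°

-143.7°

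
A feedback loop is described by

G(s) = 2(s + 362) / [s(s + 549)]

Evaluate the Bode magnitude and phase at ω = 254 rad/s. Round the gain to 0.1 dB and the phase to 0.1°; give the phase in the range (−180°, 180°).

-44.8 dB, -79.8°

At s = jω = j254:
zero (s+362): 362 + j254 → |·| = √(362²+254²) = √195560 ≈ 442.22, ∠ = arctan(254/362) ≈ 35.06°
pole (s+549): 549 + j254 → |·| = √(549²+254²) = √365917 ≈ 604.91, ∠ = arctan(254/549) ≈ 24.83°
pole at origin: |s| = 254, ∠ = 90.00° (in denominator)
|G| = 2 · 442.22 / 1.5365e+05 ≈ 0.0057562
Gain = 20 log₁₀(0.0057562) ≈ -44.80 dB
∠G = 35.06° − 114.83° = -79.77°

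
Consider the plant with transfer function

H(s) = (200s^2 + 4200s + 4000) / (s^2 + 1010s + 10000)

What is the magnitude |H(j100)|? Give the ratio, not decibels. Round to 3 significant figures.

Substitute s = j100:
Numerator: 200(j100)^2 + 4200(j100) + 4000 = -1996000 + j420000
Denominator: (j100)^2 + 1010(j100) + 10000 = 0 + j101000
|N| = √(1996000² + 420000²) ≈ 2.0397e+06, ∠N ≈ 168.12°
|D| = √(0² + 101000²) ≈ 1.01e+05, ∠D ≈ 90.00°
|H| = 2.0397e+06 / 1.01e+05 ≈ 20.195

20.2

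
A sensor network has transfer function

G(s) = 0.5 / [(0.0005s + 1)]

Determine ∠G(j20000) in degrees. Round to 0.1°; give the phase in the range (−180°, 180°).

At ω = 20000 rad/s:
pole (1 + j20000·0.0005) = 1 + j10 → |·| ≈ 10.05, ∠ ≈ 84.29°
∠G = (0°) − (84.29°) = -84.29°

-84.3°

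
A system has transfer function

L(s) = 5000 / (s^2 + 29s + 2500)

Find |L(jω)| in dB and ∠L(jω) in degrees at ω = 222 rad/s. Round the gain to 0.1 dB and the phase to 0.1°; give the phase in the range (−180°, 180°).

-19.5 dB, -172.2°

At s = jω = j222:
quadratic: (j222)² + 29·j222 + 2500 = -46784 + j6438 → |·| ≈ 47225, ∠ ≈ 172.16°
|L| = 5000 / 47225 ≈ 0.10588
Gain = 20 log₁₀(0.10588) ≈ -19.50 dB
∠L = 0.00° − 172.16° = -172.16°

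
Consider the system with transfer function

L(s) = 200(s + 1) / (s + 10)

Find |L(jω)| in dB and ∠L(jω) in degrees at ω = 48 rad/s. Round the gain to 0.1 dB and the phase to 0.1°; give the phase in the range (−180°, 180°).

45.8 dB, 10.6°

At s = jω = j48:
zero (s+1): 1 + j48 → |·| = √(1²+48²) = √2305 ≈ 48.01, ∠ = arctan(48/1) ≈ 88.81°
pole (s+10): 10 + j48 → |·| = √(10²+48²) = √2404 ≈ 49.031, ∠ = arctan(48/10) ≈ 78.23°
|L| = 200 · 48.01 / 49.031 ≈ 195.84
Gain = 20 log₁₀(195.84) ≈ 45.84 dB
∠L = 88.81° − 78.23° = 10.58°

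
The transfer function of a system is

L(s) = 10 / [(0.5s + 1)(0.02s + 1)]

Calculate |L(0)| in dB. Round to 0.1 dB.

L(0) = 10 · 1 / 1 = 10
20 log₁₀(10) ≈ 20.00 dB

20.0 dB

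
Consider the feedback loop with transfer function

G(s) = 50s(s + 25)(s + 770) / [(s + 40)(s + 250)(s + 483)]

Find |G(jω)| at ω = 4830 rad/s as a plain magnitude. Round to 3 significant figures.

At s = jω = j4830:
zero (s+25): 25 + j4830 → |·| = √(25²+4830²) = √23329525 ≈ 4830.1, ∠ = arctan(4830/25) ≈ 89.70°
zero (s+770): 770 + j4830 → |·| = √(770²+4830²) = √23921800 ≈ 4891, ∠ = arctan(4830/770) ≈ 80.94°
zero at origin: s = j4830 → |·| = 4830, ∠ = 90.00°
pole (s+40): 40 + j4830 → |·| = √(40²+4830²) = √23330500 ≈ 4830.2, ∠ = arctan(4830/40) ≈ 89.53°
pole (s+250): 250 + j4830 → |·| = √(250²+4830²) = √23391400 ≈ 4836.5, ∠ = arctan(4830/250) ≈ 87.04°
pole (s+483): 483 + j4830 → |·| = √(483²+4830²) = √23562189 ≈ 4854.1, ∠ = arctan(4830/483) ≈ 84.29°
|G| = 50 · 1.141e+11 / 1.134e+11 ≈ 50.309

50.3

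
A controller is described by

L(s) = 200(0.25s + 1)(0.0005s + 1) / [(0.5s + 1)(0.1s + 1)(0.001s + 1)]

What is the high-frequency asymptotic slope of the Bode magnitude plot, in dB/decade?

-20 dB/decade

Each pole contributes −20 dB/decade at high frequency; each zero contributes +20 dB/decade.
Net: 2 zero(s) − 3 pole(s) → -20 dB/decade.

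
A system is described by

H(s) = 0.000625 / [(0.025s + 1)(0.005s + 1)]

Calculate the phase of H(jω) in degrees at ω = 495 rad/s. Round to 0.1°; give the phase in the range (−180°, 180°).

At ω = 495 rad/s:
pole (1 + j495·0.025) = 1 + j12.375 → |·| ≈ 12.415, ∠ ≈ 85.38°
pole (1 + j495·0.005) = 1 + j2.475 → |·| ≈ 2.6694, ∠ ≈ 68.00°
∠H = (0°) − (85.38° + 68.00°) = -153.38°

-153.4°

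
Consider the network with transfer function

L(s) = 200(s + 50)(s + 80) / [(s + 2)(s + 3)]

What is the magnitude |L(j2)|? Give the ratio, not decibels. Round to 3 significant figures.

At s = jω = j2:
zero (s+50): 50 + j2 → |·| = √(50²+2²) = √2504 ≈ 50.04, ∠ = arctan(2/50) ≈ 2.29°
zero (s+80): 80 + j2 → |·| = √(80²+2²) = √6404 ≈ 80.025, ∠ = arctan(2/80) ≈ 1.43°
pole (s+2): 2 + j2 → |·| = √(2²+2²) = √8 ≈ 2.8284, ∠ = arctan(2/2) ≈ 45.00°
pole (s+3): 3 + j2 → |·| = √(3²+2²) = √13 ≈ 3.6056, ∠ = arctan(2/3) ≈ 33.69°
|L| = 200 · 4004.5 / 10.198 ≈ 78535

7.85e+04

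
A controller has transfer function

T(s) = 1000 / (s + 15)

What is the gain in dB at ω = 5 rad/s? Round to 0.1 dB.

At s = jω = j5:
pole (s+15): 15 + j5 → |·| = √(15²+5²) = √250 ≈ 15.811, ∠ = arctan(5/15) ≈ 18.43°
|T| = 1000 / 15.811 ≈ 63.247
Gain = 20 log₁₀(63.247) ≈ 36.02 dB

36.0 dB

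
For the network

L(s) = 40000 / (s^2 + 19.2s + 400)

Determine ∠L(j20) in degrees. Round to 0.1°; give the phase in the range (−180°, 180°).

At s = jω = j20:
quadratic: (j20)² + 19.2·j20 + 400 = 0 + j384 → |·| ≈ 384, ∠ ≈ 90.00°
∠L = 0.00° − 90.00° = -90.00°

-90.0°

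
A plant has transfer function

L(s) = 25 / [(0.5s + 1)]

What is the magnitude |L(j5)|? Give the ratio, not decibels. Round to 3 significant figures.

9.28

At ω = 5 rad/s:
pole (1 + j5·0.5) = 1 + j2.5 → |·| ≈ 2.6926, ∠ ≈ 68.20°
|L| = 25 · 1 / (2.6926) ≈ 9.2847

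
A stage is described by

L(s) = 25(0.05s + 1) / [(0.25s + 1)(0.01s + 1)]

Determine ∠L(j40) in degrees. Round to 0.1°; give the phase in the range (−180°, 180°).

At ω = 40 rad/s:
zero (1 + j40·0.05) = 1 + j2 → |·| ≈ 2.2361, ∠ ≈ 63.43°
pole (1 + j40·0.25) = 1 + j10 → |·| ≈ 10.05, ∠ ≈ 84.29°
pole (1 + j40·0.01) = 1 + j0.4 → |·| ≈ 1.077, ∠ ≈ 21.80°
∠L = (63.43°) − (84.29° + 21.80°) = -42.66°

-42.7°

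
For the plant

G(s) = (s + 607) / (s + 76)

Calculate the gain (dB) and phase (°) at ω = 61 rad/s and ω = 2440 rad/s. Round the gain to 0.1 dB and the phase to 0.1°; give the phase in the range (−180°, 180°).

ω = 61: 15.9 dB, -33.0°; ω = 2440: 0.3 dB, -12.2°

At s = jω = j61:
zero (s+607): 607 + j61 → |·| = √(607²+61²) = √372170 ≈ 610.06, ∠ = arctan(61/607) ≈ 5.74°
pole (s+76): 76 + j61 → |·| = √(76²+61²) = √9497 ≈ 97.453, ∠ = arctan(61/76) ≈ 38.75°
|G| = 1 · 610.06 / 97.453 ≈ 6.26
Gain = 20 log₁₀(6.26) ≈ 15.93 dB
∠G = 5.74° − 38.75° = -33.01°

At s = jω = j2440:
zero (s+607): 607 + j2440 → |·| = √(607²+2440²) = √6322049 ≈ 2514.4, ∠ = arctan(2440/607) ≈ 76.03°
pole (s+76): 76 + j2440 → |·| = √(76²+2440²) = √5959376 ≈ 2441.2, ∠ = arctan(2440/76) ≈ 88.22°
|G| = 1 · 2514.4 / 2441.2 ≈ 1.03
Gain = 20 log₁₀(1.03) ≈ 0.26 dB
∠G = 76.03° − 88.22° = -12.19°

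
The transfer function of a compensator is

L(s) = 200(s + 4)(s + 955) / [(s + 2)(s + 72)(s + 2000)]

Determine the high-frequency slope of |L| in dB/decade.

-20 dB/decade

Each pole contributes −20 dB/decade at high frequency; each zero contributes +20 dB/decade.
Net: 2 zero(s) − 3 pole(s) → -20 dB/decade.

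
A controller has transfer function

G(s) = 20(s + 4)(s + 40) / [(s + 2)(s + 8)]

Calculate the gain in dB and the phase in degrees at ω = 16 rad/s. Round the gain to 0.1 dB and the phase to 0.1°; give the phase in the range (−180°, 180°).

33.9 dB, -48.5°

At s = jω = j16:
zero (s+4): 4 + j16 → |·| = √(4²+16²) = √272 ≈ 16.492, ∠ = arctan(16/4) ≈ 75.96°
zero (s+40): 40 + j16 → |·| = √(40²+16²) = √1856 ≈ 43.081, ∠ = arctan(16/40) ≈ 21.80°
pole (s+2): 2 + j16 → |·| = √(2²+16²) = √260 ≈ 16.125, ∠ = arctan(16/2) ≈ 82.87°
pole (s+8): 8 + j16 → |·| = √(8²+16²) = √320 ≈ 17.889, ∠ = arctan(16/8) ≈ 63.43°
|G| = 20 · 710.49 / 288.46 ≈ 49.261
Gain = 20 log₁₀(49.261) ≈ 33.85 dB
∠G = 97.76° − 146.30° = -48.54°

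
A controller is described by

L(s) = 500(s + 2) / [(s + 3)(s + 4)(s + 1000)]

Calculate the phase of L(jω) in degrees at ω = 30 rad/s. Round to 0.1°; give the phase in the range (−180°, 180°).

At s = jω = j30:
zero (s+2): 2 + j30 → |·| = √(2²+30²) = √904 ≈ 30.067, ∠ = arctan(30/2) ≈ 86.19°
pole (s+3): 3 + j30 → |·| = √(3²+30²) = √909 ≈ 30.15, ∠ = arctan(30/3) ≈ 84.29°
pole (s+4): 4 + j30 → |·| = √(4²+30²) = √916 ≈ 30.265, ∠ = arctan(30/4) ≈ 82.41°
pole (s+1000): 1000 + j30 → |·| = √(1000²+30²) = √1000900 ≈ 1000.4, ∠ = arctan(30/1000) ≈ 1.72°
∠L = 86.19° − 168.42° = -82.23°

-82.2°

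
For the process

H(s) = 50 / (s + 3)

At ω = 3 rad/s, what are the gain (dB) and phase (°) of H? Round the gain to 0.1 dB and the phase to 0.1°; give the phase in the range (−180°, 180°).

Substitute s = j3:
Numerator: 50 = 50 + j0
Denominator: (j3) + 3 = 3 + j3
|N| = √(50² + 0²) ≈ 50, ∠N ≈ 0.00°
|D| = √(3² + 3²) ≈ 4.2426, ∠D ≈ 45.00°
|H| = 50 / 4.2426 ≈ 11.785
Gain = 20 log₁₀(11.785) ≈ 21.43 dB
∠H = 0.00° − 45.00° = -45.00°

21.4 dB, -45.0°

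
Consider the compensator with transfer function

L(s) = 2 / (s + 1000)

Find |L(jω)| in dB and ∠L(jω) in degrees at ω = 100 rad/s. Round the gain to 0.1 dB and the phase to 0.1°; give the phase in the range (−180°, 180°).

-54.0 dB, -5.7°

At s = jω = j100:
pole (s+1000): 1000 + j100 → |·| = √(1000²+100²) = √1010000 ≈ 1005, ∠ = arctan(100/1000) ≈ 5.71°
|L| = 2 / 1005 ≈ 0.00199
Gain = 20 log₁₀(0.00199) ≈ -54.02 dB
∠L = 0.00° − 5.71° = -5.71°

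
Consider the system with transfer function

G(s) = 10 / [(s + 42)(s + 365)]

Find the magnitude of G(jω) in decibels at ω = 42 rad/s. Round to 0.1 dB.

-66.8 dB

At s = jω = j42:
pole (s+42): 42 + j42 → |·| = √(42²+42²) = √3528 ≈ 59.397, ∠ = arctan(42/42) ≈ 45.00°
pole (s+365): 365 + j42 → |·| = √(365²+42²) = √134989 ≈ 367.41, ∠ = arctan(42/365) ≈ 6.56°
|G| = 10 / 21823 ≈ 0.00045823
Gain = 20 log₁₀(0.00045823) ≈ -66.78 dB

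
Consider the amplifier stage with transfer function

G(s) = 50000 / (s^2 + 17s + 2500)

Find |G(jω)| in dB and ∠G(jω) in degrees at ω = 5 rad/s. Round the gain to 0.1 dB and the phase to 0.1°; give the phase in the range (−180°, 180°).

26.1 dB, -2.0°

At s = jω = j5:
quadratic: (j5)² + 17·j5 + 2500 = 2475 + j85 → |·| ≈ 2476.5, ∠ ≈ 1.97°
|G| = 50000 / 2476.5 ≈ 20.19
Gain = 20 log₁₀(20.19) ≈ 26.10 dB
∠G = 0.00° − 1.97° = -1.97°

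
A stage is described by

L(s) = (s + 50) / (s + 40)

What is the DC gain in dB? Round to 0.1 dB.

L(0) = 50 / 40 = 1.25
20 log₁₀(1.25) ≈ 1.94 dB

1.9 dB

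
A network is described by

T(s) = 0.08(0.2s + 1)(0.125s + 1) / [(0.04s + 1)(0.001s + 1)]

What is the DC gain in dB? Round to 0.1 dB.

T(0) = 0.08 · 1 / 1 = 0.08
20 log₁₀(0.08) ≈ -21.94 dB

-21.9 dB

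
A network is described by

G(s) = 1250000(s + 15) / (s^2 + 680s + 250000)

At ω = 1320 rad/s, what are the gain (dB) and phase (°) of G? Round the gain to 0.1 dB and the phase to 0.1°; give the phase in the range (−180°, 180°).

59.5 dB, -59.6°

At s = jω = j1320:
zero (s+15): 15 + j1320 → |·| = √(15²+1320²) = √1742625 ≈ 1320.1, ∠ = arctan(1320/15) ≈ 89.35°
quadratic: (j1320)² + 680·j1320 + 250000 = -1492400 + j897600 → |·| ≈ 1.7415e+06, ∠ ≈ 148.98°
|G| = 1250000 · 1320.1 / 1.7415e+06 ≈ 947.53
Gain = 20 log₁₀(947.53) ≈ 59.53 dB
∠G = 89.35° − 148.98° = -59.63°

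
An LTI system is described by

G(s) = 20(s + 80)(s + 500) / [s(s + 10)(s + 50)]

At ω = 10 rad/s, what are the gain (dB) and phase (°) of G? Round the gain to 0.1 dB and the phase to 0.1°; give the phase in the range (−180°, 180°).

41.0 dB, -138.0°

At s = jω = j10:
zero (s+80): 80 + j10 → |·| = √(80²+10²) = √6500 ≈ 80.623, ∠ = arctan(10/80) ≈ 7.13°
zero (s+500): 500 + j10 → |·| = √(500²+10²) = √250100 ≈ 500.1, ∠ = arctan(10/500) ≈ 1.15°
pole (s+10): 10 + j10 → |·| = √(10²+10²) = √200 ≈ 14.142, ∠ = arctan(10/10) ≈ 45.00°
pole (s+50): 50 + j10 → |·| = √(50²+10²) = √2600 ≈ 50.99, ∠ = arctan(10/50) ≈ 11.31°
pole at origin: |s| = 10, ∠ = 90.00° (in denominator)
|G| = 20 · 40320 / 7211 ≈ 111.83
Gain = 20 log₁₀(111.83) ≈ 40.97 dB
∠G = 8.28° − 146.31° = -138.03°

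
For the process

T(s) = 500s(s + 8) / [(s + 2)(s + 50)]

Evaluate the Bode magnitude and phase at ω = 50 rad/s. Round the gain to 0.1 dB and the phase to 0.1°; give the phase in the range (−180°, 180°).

At s = jω = j50:
zero (s+8): 8 + j50 → |·| = √(8²+50²) = √2564 ≈ 50.636, ∠ = arctan(50/8) ≈ 80.91°
zero at origin: s = j50 → |·| = 50, ∠ = 90.00°
pole (s+2): 2 + j50 → |·| = √(2²+50²) = √2504 ≈ 50.04, ∠ = arctan(50/2) ≈ 87.71°
pole (s+50): 50 + j50 → |·| = √(50²+50²) = √5000 ≈ 70.711, ∠ = arctan(50/50) ≈ 45.00°
|T| = 500 · 2531.8 / 3538.4 ≈ 357.76
Gain = 20 log₁₀(357.76) ≈ 51.07 dB
∠T = 170.91° − 132.71° = 38.20°

51.1 dB, 38.2°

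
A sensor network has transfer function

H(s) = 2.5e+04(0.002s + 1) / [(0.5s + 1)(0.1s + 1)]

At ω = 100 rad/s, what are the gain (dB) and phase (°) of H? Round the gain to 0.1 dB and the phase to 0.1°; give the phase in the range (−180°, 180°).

34.1 dB, -161.8°

At ω = 100 rad/s:
zero (1 + j100·0.002) = 1 + j0.2 → |·| ≈ 1.0198, ∠ ≈ 11.31°
pole (1 + j100·0.5) = 1 + j50 → |·| ≈ 50.01, ∠ ≈ 88.85°
pole (1 + j100·0.1) = 1 + j10 → |·| ≈ 10.05, ∠ ≈ 84.29°
|H| = 2.5e+04 · 1.0198 / (50.01 · 10.05) ≈ 50.726
Gain = 20 log₁₀(50.726) ≈ 34.10 dB
∠H = (11.31°) − (88.85° + 84.29°) = -161.83°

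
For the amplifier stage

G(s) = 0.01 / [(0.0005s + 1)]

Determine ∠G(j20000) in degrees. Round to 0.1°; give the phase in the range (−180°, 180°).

-84.3°

At ω = 20000 rad/s:
pole (1 + j20000·0.0005) = 1 + j10 → |·| ≈ 10.05, ∠ ≈ 84.29°
∠G = (0°) − (84.29°) = -84.29°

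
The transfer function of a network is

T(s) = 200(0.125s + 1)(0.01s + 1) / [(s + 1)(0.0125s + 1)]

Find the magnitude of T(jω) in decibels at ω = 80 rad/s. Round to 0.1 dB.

27.1 dB

At ω = 80 rad/s:
zero (1 + j80·0.125) = 1 + j10 → |·| ≈ 10.05, ∠ ≈ 84.29°
zero (1 + j80·0.01) = 1 + j0.8 → |·| ≈ 1.2806, ∠ ≈ 38.66°
pole (1 + j80·1) = 1 + j80 → |·| ≈ 80.006, ∠ ≈ 89.28°
pole (1 + j80·0.0125) = 1 + j1 → |·| ≈ 1.4142, ∠ ≈ 45.00°
|T| = 200 · 10.05 · 1.2806 / (80.006 · 1.4142) ≈ 22.75
Gain = 20 log₁₀(22.75) ≈ 27.14 dB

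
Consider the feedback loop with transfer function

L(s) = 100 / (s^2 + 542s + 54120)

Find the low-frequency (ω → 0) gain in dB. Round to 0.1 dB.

L(0) = 100 / 54120 ≈ 0.0018477
20 log₁₀(0.0018477) ≈ -54.67 dB

-54.7 dB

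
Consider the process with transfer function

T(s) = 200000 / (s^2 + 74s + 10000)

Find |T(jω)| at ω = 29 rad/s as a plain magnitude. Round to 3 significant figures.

21.3

At s = jω = j29:
quadratic: (j29)² + 74·j29 + 10000 = 9159 + j2146 → |·| ≈ 9407.1, ∠ ≈ 13.19°
|T| = 200000 / 9407.1 ≈ 21.261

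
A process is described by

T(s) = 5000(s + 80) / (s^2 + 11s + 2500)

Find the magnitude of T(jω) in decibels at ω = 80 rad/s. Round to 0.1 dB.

At s = jω = j80:
zero (s+80): 80 + j80 → |·| = √(80²+80²) = √12800 ≈ 113.14, ∠ = arctan(80/80) ≈ 45.00°
quadratic: (j80)² + 11·j80 + 2500 = -3900 + j880 → |·| ≈ 3998, ∠ ≈ 167.28°
|T| = 5000 · 113.14 / 3998 ≈ 141.5
Gain = 20 log₁₀(141.5) ≈ 43.02 dB

43.0 dB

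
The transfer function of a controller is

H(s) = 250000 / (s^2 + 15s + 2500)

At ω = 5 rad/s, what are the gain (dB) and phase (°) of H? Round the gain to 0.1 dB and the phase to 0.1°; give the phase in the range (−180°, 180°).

40.1 dB, -1.7°

At s = jω = j5:
quadratic: (j5)² + 15·j5 + 2500 = 2475 + j75 → |·| ≈ 2476.1, ∠ ≈ 1.74°
|H| = 250000 / 2476.1 ≈ 100.97
Gain = 20 log₁₀(100.97) ≈ 40.08 dB
∠H = 0.00° − 1.74° = -1.74°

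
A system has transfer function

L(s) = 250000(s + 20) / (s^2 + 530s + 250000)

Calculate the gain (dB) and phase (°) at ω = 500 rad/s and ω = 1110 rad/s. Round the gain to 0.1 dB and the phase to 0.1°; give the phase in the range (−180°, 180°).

At s = jω = j500:
zero (s+20): 20 + j500 → |·| = √(20²+500²) = √250400 ≈ 500.4, ∠ = arctan(500/20) ≈ 87.71°
quadratic: (j500)² + 530·j500 + 250000 = 0 + j265000 → |·| ≈ 2.65e+05, ∠ ≈ 90.00°
|L| = 250000 · 500.4 / 2.65e+05 ≈ 472.08
Gain = 20 log₁₀(472.08) ≈ 53.48 dB
∠L = 87.71° − 90.00° = -2.29°

At s = jω = j1110:
zero (s+20): 20 + j1110 → |·| = √(20²+1110²) = √1232500 ≈ 1110.2, ∠ = arctan(1110/20) ≈ 88.97°
quadratic: (j1110)² + 530·j1110 + 250000 = -982100 + j588300 → |·| ≈ 1.1448e+06, ∠ ≈ 149.08°
|L| = 250000 · 1110.2 / 1.1448e+06 ≈ 242.44
Gain = 20 log₁₀(242.44) ≈ 47.69 dB
∠L = 88.97° − 149.08° = -60.11°

ω = 500: 53.5 dB, -2.3°; ω = 1110: 47.7 dB, -60.1°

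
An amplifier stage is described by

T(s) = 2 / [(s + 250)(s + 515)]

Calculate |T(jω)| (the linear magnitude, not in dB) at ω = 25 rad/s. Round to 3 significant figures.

1.54e-05

At s = jω = j25:
pole (s+250): 250 + j25 → |·| = √(250²+25²) = √63125 ≈ 251.25, ∠ = arctan(25/250) ≈ 5.71°
pole (s+515): 515 + j25 → |·| = √(515²+25²) = √265850 ≈ 515.61, ∠ = arctan(25/515) ≈ 2.78°
|T| = 2 / 1.2955e+05 ≈ 1.5438e-05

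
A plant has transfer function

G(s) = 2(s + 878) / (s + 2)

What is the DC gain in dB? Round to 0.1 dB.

58.9 dB

G(0) = 2·878 / (2) = 878
20 log₁₀(878) ≈ 58.87 dB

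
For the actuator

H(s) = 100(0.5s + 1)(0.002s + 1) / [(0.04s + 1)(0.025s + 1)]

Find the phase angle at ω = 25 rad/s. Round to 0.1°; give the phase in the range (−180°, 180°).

At ω = 25 rad/s:
zero (1 + j25·0.5) = 1 + j12.5 → |·| ≈ 12.54, ∠ ≈ 85.43°
zero (1 + j25·0.002) = 1 + j0.05 → |·| ≈ 1.0012, ∠ ≈ 2.86°
pole (1 + j25·0.04) = 1 + j1 → |·| ≈ 1.4142, ∠ ≈ 45.00°
pole (1 + j25·0.025) = 1 + j0.625 → |·| ≈ 1.1792, ∠ ≈ 32.01°
∠H = (85.43° + 2.86°) − (45.00° + 32.01°) = 11.28°

11.3°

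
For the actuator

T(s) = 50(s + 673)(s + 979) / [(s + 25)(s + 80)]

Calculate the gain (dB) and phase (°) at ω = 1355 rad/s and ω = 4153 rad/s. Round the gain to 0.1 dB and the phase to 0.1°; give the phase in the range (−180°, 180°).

At s = jω = j1355:
zero (s+673): 673 + j1355 → |·| = √(673²+1355²) = √2288954 ≈ 1512.9, ∠ = arctan(1355/673) ≈ 63.59°
zero (s+979): 979 + j1355 → |·| = √(979²+1355²) = √2794466 ≈ 1671.7, ∠ = arctan(1355/979) ≈ 54.15°
pole (s+25): 25 + j1355 → |·| = √(25²+1355²) = √1836650 ≈ 1355.2, ∠ = arctan(1355/25) ≈ 88.94°
pole (s+80): 80 + j1355 → |·| = √(80²+1355²) = √1842425 ≈ 1357.4, ∠ = arctan(1355/80) ≈ 86.62°
|T| = 50 · 2.5291e+06 / 1.8395e+06 ≈ 68.744
Gain = 20 log₁₀(68.744) ≈ 36.74 dB
∠T = 117.74° − 175.56° = -57.82°

At s = jω = j4153:
zero (s+673): 673 + j4153 → |·| = √(673²+4153²) = √17700338 ≈ 4207.2, ∠ = arctan(4153/673) ≈ 80.80°
zero (s+979): 979 + j4153 → |·| = √(979²+4153²) = √18205850 ≈ 4266.8, ∠ = arctan(4153/979) ≈ 76.74°
pole (s+25): 25 + j4153 → |·| = √(25²+4153²) = √17248034 ≈ 4153.1, ∠ = arctan(4153/25) ≈ 89.66°
pole (s+80): 80 + j4153 → |·| = √(80²+4153²) = √17253809 ≈ 4153.8, ∠ = arctan(4153/80) ≈ 88.90°
|T| = 50 · 1.7951e+07 / 1.7251e+07 ≈ 52.029
Gain = 20 log₁₀(52.029) ≈ 34.32 dB
∠T = 157.54° − 178.56° = -21.02°

ω = 1355: 36.7 dB, -57.8°; ω = 4153: 34.3 dB, -21.0°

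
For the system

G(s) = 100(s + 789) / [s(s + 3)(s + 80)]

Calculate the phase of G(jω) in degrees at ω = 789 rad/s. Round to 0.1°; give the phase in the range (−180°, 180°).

At s = jω = j789:
zero (s+789): 789 + j789 → |·| = √(789²+789²) = √1245042 ≈ 1115.8, ∠ = arctan(789/789) ≈ 45.00°
pole (s+3): 3 + j789 → |·| = √(3²+789²) = √622530 ≈ 789.01, ∠ = arctan(789/3) ≈ 89.78°
pole (s+80): 80 + j789 → |·| = √(80²+789²) = √628921 ≈ 793.05, ∠ = arctan(789/80) ≈ 84.21°
pole at origin: |s| = 789, ∠ = 90.00° (in denominator)
∠G = 45.00° − 263.99° = -218.99° ≡ 141.01° (principal value)

141.0°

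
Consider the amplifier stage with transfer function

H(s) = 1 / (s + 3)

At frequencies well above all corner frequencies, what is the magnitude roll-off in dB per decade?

Each pole contributes −20 dB/decade at high frequency; each zero contributes +20 dB/decade.
Net: 0 zero(s) − 1 pole(s) → -20 dB/decade.

-20 dB/decade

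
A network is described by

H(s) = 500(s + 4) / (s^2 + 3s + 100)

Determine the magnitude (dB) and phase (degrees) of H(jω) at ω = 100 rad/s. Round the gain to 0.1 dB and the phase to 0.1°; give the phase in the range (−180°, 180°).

14.1 dB, -90.6°

At s = jω = j100:
zero (s+4): 4 + j100 → |·| = √(4²+100²) = √10016 ≈ 100.08, ∠ = arctan(100/4) ≈ 87.71°
quadratic: (j100)² + 3·j100 + 100 = -9900 + j300 → |·| ≈ 9904.5, ∠ ≈ 178.26°
|H| = 500 · 100.08 / 9904.5 ≈ 5.0522
Gain = 20 log₁₀(5.0522) ≈ 14.07 dB
∠H = 87.71° − 178.26° = -90.55°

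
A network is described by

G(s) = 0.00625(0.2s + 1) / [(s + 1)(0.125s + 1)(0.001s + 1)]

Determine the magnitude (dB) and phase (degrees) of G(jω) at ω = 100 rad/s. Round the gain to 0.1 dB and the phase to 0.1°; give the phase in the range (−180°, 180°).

-80.1 dB, -93.4°

At ω = 100 rad/s:
zero (1 + j100·0.2) = 1 + j20 → |·| ≈ 20.025, ∠ ≈ 87.14°
pole (1 + j100·1) = 1 + j100 → |·| ≈ 100, ∠ ≈ 89.43°
pole (1 + j100·0.125) = 1 + j12.5 → |·| ≈ 12.54, ∠ ≈ 85.43°
pole (1 + j100·0.001) = 1 + j0.1 → |·| ≈ 1.005, ∠ ≈ 5.71°
|G| = 0.00625 · 20.025 / (100 · 12.54 · 1.005) ≈ 9.9309e-05
Gain = 20 log₁₀(9.9309e-05) ≈ -80.06 dB
∠G = (87.14°) − (89.43° + 85.43° + 5.71°) = -93.43°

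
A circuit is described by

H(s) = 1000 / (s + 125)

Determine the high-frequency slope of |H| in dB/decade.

-20 dB/decade

Each pole contributes −20 dB/decade at high frequency; each zero contributes +20 dB/decade.
Net: 0 zero(s) − 1 pole(s) → -20 dB/decade.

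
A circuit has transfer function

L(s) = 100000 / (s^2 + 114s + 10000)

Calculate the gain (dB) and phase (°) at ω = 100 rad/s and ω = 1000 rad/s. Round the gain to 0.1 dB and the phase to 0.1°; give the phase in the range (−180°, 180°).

At s = jω = j100:
quadratic: (j100)² + 114·j100 + 10000 = 0 + j11400 → |·| ≈ 11400, ∠ ≈ 90.00°
|L| = 100000 / 11400 ≈ 8.7719
Gain = 20 log₁₀(8.7719) ≈ 18.86 dB
∠L = 0.00° − 90.00° = -90.00°

At s = jω = j1000:
quadratic: (j1000)² + 114·j1000 + 10000 = -990000 + j114000 → |·| ≈ 9.9654e+05, ∠ ≈ 173.43°
|L| = 100000 / 9.9654e+05 ≈ 0.10035
Gain = 20 log₁₀(0.10035) ≈ -19.97 dB
∠L = 0.00° − 173.43° = -173.43°

ω = 100: 18.9 dB, -90.0°; ω = 1000: -20.0 dB, -173.4°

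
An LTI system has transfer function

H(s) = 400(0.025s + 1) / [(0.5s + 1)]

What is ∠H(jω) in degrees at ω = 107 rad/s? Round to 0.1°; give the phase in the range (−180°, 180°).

-19.4°

At ω = 107 rad/s:
zero (1 + j107·0.025) = 1 + j2.675 → |·| ≈ 2.8558, ∠ ≈ 69.50°
pole (1 + j107·0.5) = 1 + j53.5 → |·| ≈ 53.509, ∠ ≈ 88.93°
∠H = (69.50°) − (88.93°) = -19.43°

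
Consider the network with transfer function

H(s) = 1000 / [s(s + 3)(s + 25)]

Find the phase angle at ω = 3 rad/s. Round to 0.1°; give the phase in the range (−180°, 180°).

-141.8°

At s = jω = j3:
pole (s+3): 3 + j3 → |·| = √(3²+3²) = √18 ≈ 4.2426, ∠ = arctan(3/3) ≈ 45.00°
pole (s+25): 25 + j3 → |·| = √(25²+3²) = √634 ≈ 25.179, ∠ = arctan(3/25) ≈ 6.84°
pole at origin: |s| = 3, ∠ = 90.00° (in denominator)
∠H = 0.00° − 141.84° = -141.84°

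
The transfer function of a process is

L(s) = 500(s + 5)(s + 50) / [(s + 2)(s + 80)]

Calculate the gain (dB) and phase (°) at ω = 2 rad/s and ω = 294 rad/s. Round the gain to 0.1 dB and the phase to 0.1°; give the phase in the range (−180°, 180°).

At s = jω = j2:
zero (s+5): 5 + j2 → |·| = √(5²+2²) = √29 ≈ 5.3852, ∠ = arctan(2/5) ≈ 21.80°
zero (s+50): 50 + j2 → |·| = √(50²+2²) = √2504 ≈ 50.04, ∠ = arctan(2/50) ≈ 2.29°
pole (s+2): 2 + j2 → |·| = √(2²+2²) = √8 ≈ 2.8284, ∠ = arctan(2/2) ≈ 45.00°
pole (s+80): 80 + j2 → |·| = √(80²+2²) = √6404 ≈ 80.025, ∠ = arctan(2/80) ≈ 1.43°
|L| = 500 · 269.48 / 226.34 ≈ 595.3
Gain = 20 log₁₀(595.3) ≈ 55.49 dB
∠L = 24.09° − 46.43° = -22.34°

At s = jω = j294:
zero (s+5): 5 + j294 → |·| = √(5²+294²) = √86461 ≈ 294.04, ∠ = arctan(294/5) ≈ 89.03°
zero (s+50): 50 + j294 → |·| = √(50²+294²) = √88936 ≈ 298.22, ∠ = arctan(294/50) ≈ 80.35°
pole (s+2): 2 + j294 → |·| = √(2²+294²) = √86440 ≈ 294.01, ∠ = arctan(294/2) ≈ 89.61°
pole (s+80): 80 + j294 → |·| = √(80²+294²) = √92836 ≈ 304.69, ∠ = arctan(294/80) ≈ 74.78°
|L| = 500 · 87689 / 89582 ≈ 489.43
Gain = 20 log₁₀(489.43) ≈ 53.79 dB
∠L = 169.38° − 164.39° = 4.99°

ω = 2: 55.5 dB, -22.3°; ω = 294: 53.8 dB, 5.0°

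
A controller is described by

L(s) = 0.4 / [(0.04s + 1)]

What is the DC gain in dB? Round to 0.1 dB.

-8.0 dB

L(0) = 0.4 · 1 / 1 = 0.4
20 log₁₀(0.4) ≈ -7.96 dB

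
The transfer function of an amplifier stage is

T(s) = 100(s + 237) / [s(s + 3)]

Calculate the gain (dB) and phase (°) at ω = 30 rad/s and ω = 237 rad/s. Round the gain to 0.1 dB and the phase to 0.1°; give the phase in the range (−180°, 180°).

At s = jω = j30:
zero (s+237): 237 + j30 → |·| = √(237²+30²) = √57069 ≈ 238.89, ∠ = arctan(30/237) ≈ 7.21°
pole (s+3): 3 + j30 → |·| = √(3²+30²) = √909 ≈ 30.15, ∠ = arctan(30/3) ≈ 84.29°
pole at origin: |s| = 30, ∠ = 90.00° (in denominator)
|T| = 100 · 238.89 / 904.5 ≈ 26.411
Gain = 20 log₁₀(26.411) ≈ 28.44 dB
∠T = 7.21° − 174.29° = -167.08°

At s = jω = j237:
zero (s+237): 237 + j237 → |·| = √(237²+237²) = √112338 ≈ 335.17, ∠ = arctan(237/237) ≈ 45.00°
pole (s+3): 3 + j237 → |·| = √(3²+237²) = √56178 ≈ 237.02, ∠ = arctan(237/3) ≈ 89.27°
pole at origin: |s| = 237, ∠ = 90.00° (in denominator)
|T| = 100 · 335.17 / 56174 ≈ 0.59666
Gain = 20 log₁₀(0.59666) ≈ -4.49 dB
∠T = 45.00° − 179.27° = -134.27°

ω = 30: 28.4 dB, -167.1°; ω = 237: -4.5 dB, -134.3°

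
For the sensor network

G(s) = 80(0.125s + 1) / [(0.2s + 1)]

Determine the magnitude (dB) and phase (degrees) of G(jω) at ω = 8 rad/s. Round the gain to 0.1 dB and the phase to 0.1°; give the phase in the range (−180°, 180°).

At ω = 8 rad/s:
zero (1 + j8·0.125) = 1 + j1 → |·| ≈ 1.4142, ∠ ≈ 45.00°
pole (1 + j8·0.2) = 1 + j1.6 → |·| ≈ 1.8868, ∠ ≈ 57.99°
|G| = 80 · 1.4142 / (1.8868) ≈ 59.962
Gain = 20 log₁₀(59.962) ≈ 35.56 dB
∠G = (45.00°) − (57.99°) = -12.99°

35.6 dB, -13.0°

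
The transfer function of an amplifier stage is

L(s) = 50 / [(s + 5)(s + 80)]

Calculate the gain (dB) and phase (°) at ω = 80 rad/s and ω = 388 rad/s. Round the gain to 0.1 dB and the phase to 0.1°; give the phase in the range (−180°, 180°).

At s = jω = j80:
pole (s+5): 5 + j80 → |·| = √(5²+80²) = √6425 ≈ 80.156, ∠ = arctan(80/5) ≈ 86.42°
pole (s+80): 80 + j80 → |·| = √(80²+80²) = √12800 ≈ 113.14, ∠ = arctan(80/80) ≈ 45.00°
|L| = 50 / 9068.8 ≈ 0.0055134
Gain = 20 log₁₀(0.0055134) ≈ -45.17 dB
∠L = 0.00° − 131.42° = -131.42°

At s = jω = j388:
pole (s+5): 5 + j388 → |·| = √(5²+388²) = √150569 ≈ 388.03, ∠ = arctan(388/5) ≈ 89.26°
pole (s+80): 80 + j388 → |·| = √(80²+388²) = √156944 ≈ 396.16, ∠ = arctan(388/80) ≈ 78.35°
|L| = 50 / 1.5372e+05 ≈ 0.00032527
Gain = 20 log₁₀(0.00032527) ≈ -69.76 dB
∠L = 0.00° − 167.61° = -167.61°

ω = 80: -45.2 dB, -131.4°; ω = 388: -69.8 dB, -167.6°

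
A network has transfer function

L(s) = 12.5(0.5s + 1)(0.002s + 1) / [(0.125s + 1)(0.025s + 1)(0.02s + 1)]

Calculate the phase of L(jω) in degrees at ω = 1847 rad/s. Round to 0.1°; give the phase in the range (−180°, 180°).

-102.2°

At ω = 1847 rad/s:
zero (1 + j1847·0.5) = 1 + j923.5 → |·| ≈ 923.5, ∠ ≈ 89.94°
zero (1 + j1847·0.002) = 1 + j3.694 → |·| ≈ 3.827, ∠ ≈ 74.85°
pole (1 + j1847·0.125) = 1 + j230.875 → |·| ≈ 230.88, ∠ ≈ 89.75°
pole (1 + j1847·0.025) = 1 + j46.175 → |·| ≈ 46.186, ∠ ≈ 88.76°
pole (1 + j1847·0.02) = 1 + j36.94 → |·| ≈ 36.954, ∠ ≈ 88.45°
∠L = (89.94° + 74.85°) − (89.75° + 88.76° + 88.45°) = -102.17°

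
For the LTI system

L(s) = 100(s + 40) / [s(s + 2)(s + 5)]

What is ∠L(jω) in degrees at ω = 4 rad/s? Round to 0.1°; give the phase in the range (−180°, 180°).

At s = jω = j4:
zero (s+40): 40 + j4 → |·| = √(40²+4²) = √1616 ≈ 40.2, ∠ = arctan(4/40) ≈ 5.71°
pole (s+2): 2 + j4 → |·| = √(2²+4²) = √20 ≈ 4.4721, ∠ = arctan(4/2) ≈ 63.43°
pole (s+5): 5 + j4 → |·| = √(5²+4²) = √41 ≈ 6.4031, ∠ = arctan(4/5) ≈ 38.66°
pole at origin: |s| = 4, ∠ = 90.00° (in denominator)
∠L = 5.71° − 192.09° = -186.38° ≡ 173.62° (principal value)

173.6°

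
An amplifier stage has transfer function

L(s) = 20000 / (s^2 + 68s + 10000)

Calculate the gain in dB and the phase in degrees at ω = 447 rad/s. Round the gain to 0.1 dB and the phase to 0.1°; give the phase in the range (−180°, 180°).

At s = jω = j447:
quadratic: (j447)² + 68·j447 + 10000 = -189809 + j30396 → |·| ≈ 1.9223e+05, ∠ ≈ 170.90°
|L| = 20000 / 1.9223e+05 ≈ 0.10404
Gain = 20 log₁₀(0.10404) ≈ -19.66 dB
∠L = 0.00° − 170.90° = -170.90°

-19.7 dB, -170.9°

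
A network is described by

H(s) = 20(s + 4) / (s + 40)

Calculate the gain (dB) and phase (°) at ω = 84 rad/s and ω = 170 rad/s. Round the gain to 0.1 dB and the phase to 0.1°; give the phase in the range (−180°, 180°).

ω = 84: 25.1 dB, 22.7°; ω = 170: 25.8 dB, 11.9°

At s = jω = j84:
zero (s+4): 4 + j84 → |·| = √(4²+84²) = √7072 ≈ 84.095, ∠ = arctan(84/4) ≈ 87.27°
pole (s+40): 40 + j84 → |·| = √(40²+84²) = √8656 ≈ 93.038, ∠ = arctan(84/40) ≈ 64.54°
|H| = 20 · 84.095 / 93.038 ≈ 18.078
Gain = 20 log₁₀(18.078) ≈ 25.14 dB
∠H = 87.27° − 64.54° = 22.73°

At s = jω = j170:
zero (s+4): 4 + j170 → |·| = √(4²+170²) = √28916 ≈ 170.05, ∠ = arctan(170/4) ≈ 88.65°
pole (s+40): 40 + j170 → |·| = √(40²+170²) = √30500 ≈ 174.64, ∠ = arctan(170/40) ≈ 76.76°
|H| = 20 · 170.05 / 174.64 ≈ 19.474
Gain = 20 log₁₀(19.474) ≈ 25.79 dB
∠H = 88.65° − 76.76° = 11.89°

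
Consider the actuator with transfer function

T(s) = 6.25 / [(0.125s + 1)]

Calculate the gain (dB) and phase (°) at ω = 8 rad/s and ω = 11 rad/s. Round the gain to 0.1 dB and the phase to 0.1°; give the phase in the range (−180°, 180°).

ω = 8: 12.9 dB, -45.0°; ω = 11: 11.3 dB, -54.0°

At ω = 8 rad/s:
pole (1 + j8·0.125) = 1 + j1 → |·| ≈ 1.4142, ∠ ≈ 45.00°
|T| = 6.25 · 1 / (1.4142) ≈ 4.4195
Gain = 20 log₁₀(4.4195) ≈ 12.91 dB
∠T = (0°) − (45.00°) = -45.00°

At ω = 11 rad/s:
pole (1 + j11·0.125) = 1 + j1.375 → |·| ≈ 1.7002, ∠ ≈ 53.97°
|T| = 6.25 · 1 / (1.7002) ≈ 3.676
Gain = 20 log₁₀(3.676) ≈ 11.31 dB
∠T = (0°) − (53.97°) = -53.97°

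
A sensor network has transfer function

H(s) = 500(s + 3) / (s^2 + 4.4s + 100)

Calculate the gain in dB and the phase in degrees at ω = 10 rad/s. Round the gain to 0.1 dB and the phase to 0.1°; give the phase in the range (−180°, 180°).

At s = jω = j10:
zero (s+3): 3 + j10 → |·| = √(3²+10²) = √109 ≈ 10.44, ∠ = arctan(10/3) ≈ 73.30°
quadratic: (j10)² + 4.4·j10 + 100 = 0 + j44 → |·| ≈ 44, ∠ ≈ 90.00°
|H| = 500 · 10.44 / 44 ≈ 118.64
Gain = 20 log₁₀(118.64) ≈ 41.48 dB
∠H = 73.30° − 90.00° = -16.70°

41.5 dB, -16.7°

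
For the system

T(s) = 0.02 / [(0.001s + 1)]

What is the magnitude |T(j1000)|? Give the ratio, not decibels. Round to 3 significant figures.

At ω = 1000 rad/s:
pole (1 + j1000·0.001) = 1 + j1 → |·| ≈ 1.4142, ∠ ≈ 45.00°
|T| = 0.02 · 1 / (1.4142) ≈ 0.014142

0.0141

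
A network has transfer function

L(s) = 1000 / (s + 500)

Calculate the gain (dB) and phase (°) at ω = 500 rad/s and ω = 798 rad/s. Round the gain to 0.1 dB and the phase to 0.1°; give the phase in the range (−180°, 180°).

At s = jω = j500:
pole (s+500): 500 + j500 → |·| = √(500²+500²) = √500000 ≈ 707.11, ∠ = arctan(500/500) ≈ 45.00°
|L| = 1000 / 707.11 ≈ 1.4142
Gain = 20 log₁₀(1.4142) ≈ 3.01 dB
∠L = 0.00° − 45.00° = -45.00°

At s = jω = j798:
pole (s+500): 500 + j798 → |·| = √(500²+798²) = √886804 ≈ 941.7, ∠ = arctan(798/500) ≈ 57.93°
|L| = 1000 / 941.7 ≈ 1.0619
Gain = 20 log₁₀(1.0619) ≈ 0.52 dB
∠L = 0.00° − 57.93° = -57.93°

ω = 500: 3.0 dB, -45.0°; ω = 798: 0.5 dB, -57.9°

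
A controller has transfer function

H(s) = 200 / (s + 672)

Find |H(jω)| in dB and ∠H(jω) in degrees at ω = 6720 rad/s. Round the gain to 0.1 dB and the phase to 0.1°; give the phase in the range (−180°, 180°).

At s = jω = j6720:
pole (s+672): 672 + j6720 → |·| = √(672²+6720²) = √45609984 ≈ 6753.5, ∠ = arctan(6720/672) ≈ 84.29°
|H| = 200 / 6753.5 ≈ 0.029614
Gain = 20 log₁₀(0.029614) ≈ -30.57 dB
∠H = 0.00° − 84.29° = -84.29°

-30.6 dB, -84.3°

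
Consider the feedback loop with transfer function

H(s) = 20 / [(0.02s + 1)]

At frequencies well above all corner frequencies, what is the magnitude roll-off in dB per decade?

-20 dB/decade

Each pole contributes −20 dB/decade at high frequency; each zero contributes +20 dB/decade.
Net: 0 zero(s) − 1 pole(s) → -20 dB/decade.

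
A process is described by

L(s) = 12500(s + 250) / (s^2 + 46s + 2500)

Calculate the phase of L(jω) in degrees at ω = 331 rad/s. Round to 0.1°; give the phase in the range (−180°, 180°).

At s = jω = j331:
zero (s+250): 250 + j331 → |·| = √(250²+331²) = √172061 ≈ 414.8, ∠ = arctan(331/250) ≈ 52.94°
quadratic: (j331)² + 46·j331 + 2500 = -107061 + j15226 → |·| ≈ 1.0814e+05, ∠ ≈ 171.91°
∠L = 52.94° − 171.91° = -118.97°

-119.0°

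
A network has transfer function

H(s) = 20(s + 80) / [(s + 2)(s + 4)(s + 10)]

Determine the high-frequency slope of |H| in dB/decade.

-40 dB/decade

Each pole contributes −20 dB/decade at high frequency; each zero contributes +20 dB/decade.
Net: 1 zero(s) − 3 pole(s) → -40 dB/decade.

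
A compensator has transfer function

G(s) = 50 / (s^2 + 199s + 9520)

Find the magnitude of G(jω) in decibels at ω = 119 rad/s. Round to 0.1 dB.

Substitute s = j119:
Numerator: 50 = 50 + j0
Denominator: (j119)^2 + 199(j119) + 9520 = -4641 + j23681
|N| = √(50² + 0²) ≈ 50, ∠N ≈ 0.00°
|D| = √(4641² + 23681²) ≈ 24131, ∠D ≈ 101.09°
|G| = 50 / 24131 ≈ 0.002072
Gain = 20 log₁₀(0.002072) ≈ -53.67 dB

-53.7 dB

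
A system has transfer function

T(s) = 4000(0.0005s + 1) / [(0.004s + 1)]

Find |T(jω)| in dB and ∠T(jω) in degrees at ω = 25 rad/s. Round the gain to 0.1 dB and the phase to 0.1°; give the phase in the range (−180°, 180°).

72.0 dB, -5.0°

At ω = 25 rad/s:
zero (1 + j25·0.0005) = 1 + j0.0125 → |·| ≈ 1.0001, ∠ ≈ 0.72°
pole (1 + j25·0.004) = 1 + j0.1 → |·| ≈ 1.005, ∠ ≈ 5.71°
|T| = 4000 · 1.0001 / (1.005) ≈ 3980.5
Gain = 20 log₁₀(3980.5) ≈ 72.00 dB
∠T = (0.72°) − (5.71°) = -4.99°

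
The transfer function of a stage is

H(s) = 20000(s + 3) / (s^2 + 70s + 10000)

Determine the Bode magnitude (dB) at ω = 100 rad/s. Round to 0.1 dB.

49.1 dB

At s = jω = j100:
zero (s+3): 3 + j100 → |·| = √(3²+100²) = √10009 ≈ 100.04, ∠ = arctan(100/3) ≈ 88.28°
quadratic: (j100)² + 70·j100 + 10000 = 0 + j7000 → |·| ≈ 7000, ∠ ≈ 90.00°
|H| = 20000 · 100.04 / 7000 ≈ 285.83
Gain = 20 log₁₀(285.83) ≈ 49.12 dB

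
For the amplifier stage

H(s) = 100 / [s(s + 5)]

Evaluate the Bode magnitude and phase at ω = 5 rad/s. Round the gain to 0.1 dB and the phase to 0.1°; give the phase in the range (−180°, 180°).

9.0 dB, -135.0°

At s = jω = j5:
pole (s+5): 5 + j5 → |·| = √(5²+5²) = √50 ≈ 7.0711, ∠ = arctan(5/5) ≈ 45.00°
pole at origin: |s| = 5, ∠ = 90.00° (in denominator)
|H| = 100 / 35.355 ≈ 2.8285
Gain = 20 log₁₀(2.8285) ≈ 9.03 dB
∠H = 0.00° − 135.00° = -135.00°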